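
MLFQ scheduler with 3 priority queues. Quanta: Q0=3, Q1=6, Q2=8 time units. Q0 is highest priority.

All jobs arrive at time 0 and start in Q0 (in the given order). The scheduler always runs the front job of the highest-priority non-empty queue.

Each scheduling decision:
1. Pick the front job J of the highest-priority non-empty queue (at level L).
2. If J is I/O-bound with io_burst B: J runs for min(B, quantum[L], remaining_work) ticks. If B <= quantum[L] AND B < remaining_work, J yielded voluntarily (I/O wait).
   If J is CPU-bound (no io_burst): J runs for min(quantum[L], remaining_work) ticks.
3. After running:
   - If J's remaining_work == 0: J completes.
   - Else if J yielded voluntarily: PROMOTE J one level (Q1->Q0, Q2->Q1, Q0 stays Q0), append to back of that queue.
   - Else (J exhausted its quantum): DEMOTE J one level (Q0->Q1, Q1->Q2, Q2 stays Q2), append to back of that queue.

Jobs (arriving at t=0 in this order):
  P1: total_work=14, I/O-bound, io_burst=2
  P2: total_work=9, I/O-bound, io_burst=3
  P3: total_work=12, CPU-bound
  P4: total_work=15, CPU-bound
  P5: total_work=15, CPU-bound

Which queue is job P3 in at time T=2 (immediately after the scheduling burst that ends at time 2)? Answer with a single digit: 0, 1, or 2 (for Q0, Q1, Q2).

Answer: 0

Derivation:
t=0-2: P1@Q0 runs 2, rem=12, I/O yield, promote→Q0. Q0=[P2,P3,P4,P5,P1] Q1=[] Q2=[]
t=2-5: P2@Q0 runs 3, rem=6, I/O yield, promote→Q0. Q0=[P3,P4,P5,P1,P2] Q1=[] Q2=[]
t=5-8: P3@Q0 runs 3, rem=9, quantum used, demote→Q1. Q0=[P4,P5,P1,P2] Q1=[P3] Q2=[]
t=8-11: P4@Q0 runs 3, rem=12, quantum used, demote→Q1. Q0=[P5,P1,P2] Q1=[P3,P4] Q2=[]
t=11-14: P5@Q0 runs 3, rem=12, quantum used, demote→Q1. Q0=[P1,P2] Q1=[P3,P4,P5] Q2=[]
t=14-16: P1@Q0 runs 2, rem=10, I/O yield, promote→Q0. Q0=[P2,P1] Q1=[P3,P4,P5] Q2=[]
t=16-19: P2@Q0 runs 3, rem=3, I/O yield, promote→Q0. Q0=[P1,P2] Q1=[P3,P4,P5] Q2=[]
t=19-21: P1@Q0 runs 2, rem=8, I/O yield, promote→Q0. Q0=[P2,P1] Q1=[P3,P4,P5] Q2=[]
t=21-24: P2@Q0 runs 3, rem=0, completes. Q0=[P1] Q1=[P3,P4,P5] Q2=[]
t=24-26: P1@Q0 runs 2, rem=6, I/O yield, promote→Q0. Q0=[P1] Q1=[P3,P4,P5] Q2=[]
t=26-28: P1@Q0 runs 2, rem=4, I/O yield, promote→Q0. Q0=[P1] Q1=[P3,P4,P5] Q2=[]
t=28-30: P1@Q0 runs 2, rem=2, I/O yield, promote→Q0. Q0=[P1] Q1=[P3,P4,P5] Q2=[]
t=30-32: P1@Q0 runs 2, rem=0, completes. Q0=[] Q1=[P3,P4,P5] Q2=[]
t=32-38: P3@Q1 runs 6, rem=3, quantum used, demote→Q2. Q0=[] Q1=[P4,P5] Q2=[P3]
t=38-44: P4@Q1 runs 6, rem=6, quantum used, demote→Q2. Q0=[] Q1=[P5] Q2=[P3,P4]
t=44-50: P5@Q1 runs 6, rem=6, quantum used, demote→Q2. Q0=[] Q1=[] Q2=[P3,P4,P5]
t=50-53: P3@Q2 runs 3, rem=0, completes. Q0=[] Q1=[] Q2=[P4,P5]
t=53-59: P4@Q2 runs 6, rem=0, completes. Q0=[] Q1=[] Q2=[P5]
t=59-65: P5@Q2 runs 6, rem=0, completes. Q0=[] Q1=[] Q2=[]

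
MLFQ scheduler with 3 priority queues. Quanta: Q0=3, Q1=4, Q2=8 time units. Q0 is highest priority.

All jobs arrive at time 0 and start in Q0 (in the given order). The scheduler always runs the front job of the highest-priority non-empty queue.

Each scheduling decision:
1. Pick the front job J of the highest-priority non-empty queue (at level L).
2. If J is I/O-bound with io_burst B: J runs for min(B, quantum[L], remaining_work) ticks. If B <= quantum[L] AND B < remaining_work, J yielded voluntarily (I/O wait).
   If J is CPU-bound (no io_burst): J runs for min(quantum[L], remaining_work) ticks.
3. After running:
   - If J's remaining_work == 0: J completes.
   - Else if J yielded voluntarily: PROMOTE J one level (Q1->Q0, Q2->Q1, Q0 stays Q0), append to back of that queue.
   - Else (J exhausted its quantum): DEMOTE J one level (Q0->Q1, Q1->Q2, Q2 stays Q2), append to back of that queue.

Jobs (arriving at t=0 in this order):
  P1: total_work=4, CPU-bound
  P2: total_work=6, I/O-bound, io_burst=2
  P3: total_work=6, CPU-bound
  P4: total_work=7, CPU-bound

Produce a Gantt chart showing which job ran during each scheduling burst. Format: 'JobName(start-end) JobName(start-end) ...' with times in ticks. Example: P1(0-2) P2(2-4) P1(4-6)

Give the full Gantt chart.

Answer: P1(0-3) P2(3-5) P3(5-8) P4(8-11) P2(11-13) P2(13-15) P1(15-16) P3(16-19) P4(19-23)

Derivation:
t=0-3: P1@Q0 runs 3, rem=1, quantum used, demote→Q1. Q0=[P2,P3,P4] Q1=[P1] Q2=[]
t=3-5: P2@Q0 runs 2, rem=4, I/O yield, promote→Q0. Q0=[P3,P4,P2] Q1=[P1] Q2=[]
t=5-8: P3@Q0 runs 3, rem=3, quantum used, demote→Q1. Q0=[P4,P2] Q1=[P1,P3] Q2=[]
t=8-11: P4@Q0 runs 3, rem=4, quantum used, demote→Q1. Q0=[P2] Q1=[P1,P3,P4] Q2=[]
t=11-13: P2@Q0 runs 2, rem=2, I/O yield, promote→Q0. Q0=[P2] Q1=[P1,P3,P4] Q2=[]
t=13-15: P2@Q0 runs 2, rem=0, completes. Q0=[] Q1=[P1,P3,P4] Q2=[]
t=15-16: P1@Q1 runs 1, rem=0, completes. Q0=[] Q1=[P3,P4] Q2=[]
t=16-19: P3@Q1 runs 3, rem=0, completes. Q0=[] Q1=[P4] Q2=[]
t=19-23: P4@Q1 runs 4, rem=0, completes. Q0=[] Q1=[] Q2=[]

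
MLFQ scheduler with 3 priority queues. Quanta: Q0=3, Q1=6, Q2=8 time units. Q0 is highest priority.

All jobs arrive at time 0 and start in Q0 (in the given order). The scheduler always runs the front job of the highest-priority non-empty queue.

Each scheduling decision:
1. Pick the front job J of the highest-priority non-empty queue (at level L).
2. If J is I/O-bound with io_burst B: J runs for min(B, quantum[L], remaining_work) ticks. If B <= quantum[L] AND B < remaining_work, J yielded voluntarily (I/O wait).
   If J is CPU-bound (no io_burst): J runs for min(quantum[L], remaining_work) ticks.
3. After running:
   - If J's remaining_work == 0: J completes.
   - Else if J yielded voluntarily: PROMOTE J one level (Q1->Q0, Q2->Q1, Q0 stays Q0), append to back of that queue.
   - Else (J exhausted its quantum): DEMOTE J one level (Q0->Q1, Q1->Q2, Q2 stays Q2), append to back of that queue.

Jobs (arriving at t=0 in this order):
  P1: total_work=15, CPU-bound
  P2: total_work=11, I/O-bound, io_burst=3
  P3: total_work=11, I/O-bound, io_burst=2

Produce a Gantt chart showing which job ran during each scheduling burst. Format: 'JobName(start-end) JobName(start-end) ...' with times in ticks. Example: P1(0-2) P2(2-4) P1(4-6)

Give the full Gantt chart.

t=0-3: P1@Q0 runs 3, rem=12, quantum used, demote→Q1. Q0=[P2,P3] Q1=[P1] Q2=[]
t=3-6: P2@Q0 runs 3, rem=8, I/O yield, promote→Q0. Q0=[P3,P2] Q1=[P1] Q2=[]
t=6-8: P3@Q0 runs 2, rem=9, I/O yield, promote→Q0. Q0=[P2,P3] Q1=[P1] Q2=[]
t=8-11: P2@Q0 runs 3, rem=5, I/O yield, promote→Q0. Q0=[P3,P2] Q1=[P1] Q2=[]
t=11-13: P3@Q0 runs 2, rem=7, I/O yield, promote→Q0. Q0=[P2,P3] Q1=[P1] Q2=[]
t=13-16: P2@Q0 runs 3, rem=2, I/O yield, promote→Q0. Q0=[P3,P2] Q1=[P1] Q2=[]
t=16-18: P3@Q0 runs 2, rem=5, I/O yield, promote→Q0. Q0=[P2,P3] Q1=[P1] Q2=[]
t=18-20: P2@Q0 runs 2, rem=0, completes. Q0=[P3] Q1=[P1] Q2=[]
t=20-22: P3@Q0 runs 2, rem=3, I/O yield, promote→Q0. Q0=[P3] Q1=[P1] Q2=[]
t=22-24: P3@Q0 runs 2, rem=1, I/O yield, promote→Q0. Q0=[P3] Q1=[P1] Q2=[]
t=24-25: P3@Q0 runs 1, rem=0, completes. Q0=[] Q1=[P1] Q2=[]
t=25-31: P1@Q1 runs 6, rem=6, quantum used, demote→Q2. Q0=[] Q1=[] Q2=[P1]
t=31-37: P1@Q2 runs 6, rem=0, completes. Q0=[] Q1=[] Q2=[]

Answer: P1(0-3) P2(3-6) P3(6-8) P2(8-11) P3(11-13) P2(13-16) P3(16-18) P2(18-20) P3(20-22) P3(22-24) P3(24-25) P1(25-31) P1(31-37)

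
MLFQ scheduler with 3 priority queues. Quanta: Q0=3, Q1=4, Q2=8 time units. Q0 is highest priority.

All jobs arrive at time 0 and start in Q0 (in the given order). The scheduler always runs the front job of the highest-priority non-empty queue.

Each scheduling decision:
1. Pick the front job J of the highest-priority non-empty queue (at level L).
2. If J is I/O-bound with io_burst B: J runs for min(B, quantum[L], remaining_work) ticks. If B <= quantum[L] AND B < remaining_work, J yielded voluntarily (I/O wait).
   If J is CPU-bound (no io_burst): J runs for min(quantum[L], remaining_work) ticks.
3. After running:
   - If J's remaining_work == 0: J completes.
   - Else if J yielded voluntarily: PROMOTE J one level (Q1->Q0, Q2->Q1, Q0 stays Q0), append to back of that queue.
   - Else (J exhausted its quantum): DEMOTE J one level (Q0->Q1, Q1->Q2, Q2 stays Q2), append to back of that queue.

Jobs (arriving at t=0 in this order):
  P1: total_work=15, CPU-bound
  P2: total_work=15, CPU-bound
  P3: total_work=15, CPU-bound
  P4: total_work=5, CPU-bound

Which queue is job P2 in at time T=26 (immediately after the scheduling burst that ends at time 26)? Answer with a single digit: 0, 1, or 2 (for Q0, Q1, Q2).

t=0-3: P1@Q0 runs 3, rem=12, quantum used, demote→Q1. Q0=[P2,P3,P4] Q1=[P1] Q2=[]
t=3-6: P2@Q0 runs 3, rem=12, quantum used, demote→Q1. Q0=[P3,P4] Q1=[P1,P2] Q2=[]
t=6-9: P3@Q0 runs 3, rem=12, quantum used, demote→Q1. Q0=[P4] Q1=[P1,P2,P3] Q2=[]
t=9-12: P4@Q0 runs 3, rem=2, quantum used, demote→Q1. Q0=[] Q1=[P1,P2,P3,P4] Q2=[]
t=12-16: P1@Q1 runs 4, rem=8, quantum used, demote→Q2. Q0=[] Q1=[P2,P3,P4] Q2=[P1]
t=16-20: P2@Q1 runs 4, rem=8, quantum used, demote→Q2. Q0=[] Q1=[P3,P4] Q2=[P1,P2]
t=20-24: P3@Q1 runs 4, rem=8, quantum used, demote→Q2. Q0=[] Q1=[P4] Q2=[P1,P2,P3]
t=24-26: P4@Q1 runs 2, rem=0, completes. Q0=[] Q1=[] Q2=[P1,P2,P3]
t=26-34: P1@Q2 runs 8, rem=0, completes. Q0=[] Q1=[] Q2=[P2,P3]
t=34-42: P2@Q2 runs 8, rem=0, completes. Q0=[] Q1=[] Q2=[P3]
t=42-50: P3@Q2 runs 8, rem=0, completes. Q0=[] Q1=[] Q2=[]

Answer: 2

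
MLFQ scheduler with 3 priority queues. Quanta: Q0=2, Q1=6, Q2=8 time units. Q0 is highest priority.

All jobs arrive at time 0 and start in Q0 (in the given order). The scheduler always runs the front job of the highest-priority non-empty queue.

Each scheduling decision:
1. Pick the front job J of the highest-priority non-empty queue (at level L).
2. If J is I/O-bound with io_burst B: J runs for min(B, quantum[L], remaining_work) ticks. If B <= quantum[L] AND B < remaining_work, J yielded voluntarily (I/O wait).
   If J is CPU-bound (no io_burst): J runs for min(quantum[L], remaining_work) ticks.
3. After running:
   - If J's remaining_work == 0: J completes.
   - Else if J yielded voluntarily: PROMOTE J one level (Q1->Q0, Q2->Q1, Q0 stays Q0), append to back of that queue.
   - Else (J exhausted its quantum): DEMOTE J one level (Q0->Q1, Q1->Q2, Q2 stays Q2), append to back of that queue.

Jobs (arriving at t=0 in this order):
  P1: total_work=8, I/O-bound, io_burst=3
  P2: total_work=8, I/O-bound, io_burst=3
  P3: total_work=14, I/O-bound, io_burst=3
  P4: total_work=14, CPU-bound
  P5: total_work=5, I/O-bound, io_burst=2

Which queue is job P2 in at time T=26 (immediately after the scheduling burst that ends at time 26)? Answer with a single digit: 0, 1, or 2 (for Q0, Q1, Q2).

t=0-2: P1@Q0 runs 2, rem=6, quantum used, demote→Q1. Q0=[P2,P3,P4,P5] Q1=[P1] Q2=[]
t=2-4: P2@Q0 runs 2, rem=6, quantum used, demote→Q1. Q0=[P3,P4,P5] Q1=[P1,P2] Q2=[]
t=4-6: P3@Q0 runs 2, rem=12, quantum used, demote→Q1. Q0=[P4,P5] Q1=[P1,P2,P3] Q2=[]
t=6-8: P4@Q0 runs 2, rem=12, quantum used, demote→Q1. Q0=[P5] Q1=[P1,P2,P3,P4] Q2=[]
t=8-10: P5@Q0 runs 2, rem=3, I/O yield, promote→Q0. Q0=[P5] Q1=[P1,P2,P3,P4] Q2=[]
t=10-12: P5@Q0 runs 2, rem=1, I/O yield, promote→Q0. Q0=[P5] Q1=[P1,P2,P3,P4] Q2=[]
t=12-13: P5@Q0 runs 1, rem=0, completes. Q0=[] Q1=[P1,P2,P3,P4] Q2=[]
t=13-16: P1@Q1 runs 3, rem=3, I/O yield, promote→Q0. Q0=[P1] Q1=[P2,P3,P4] Q2=[]
t=16-18: P1@Q0 runs 2, rem=1, quantum used, demote→Q1. Q0=[] Q1=[P2,P3,P4,P1] Q2=[]
t=18-21: P2@Q1 runs 3, rem=3, I/O yield, promote→Q0. Q0=[P2] Q1=[P3,P4,P1] Q2=[]
t=21-23: P2@Q0 runs 2, rem=1, quantum used, demote→Q1. Q0=[] Q1=[P3,P4,P1,P2] Q2=[]
t=23-26: P3@Q1 runs 3, rem=9, I/O yield, promote→Q0. Q0=[P3] Q1=[P4,P1,P2] Q2=[]
t=26-28: P3@Q0 runs 2, rem=7, quantum used, demote→Q1. Q0=[] Q1=[P4,P1,P2,P3] Q2=[]
t=28-34: P4@Q1 runs 6, rem=6, quantum used, demote→Q2. Q0=[] Q1=[P1,P2,P3] Q2=[P4]
t=34-35: P1@Q1 runs 1, rem=0, completes. Q0=[] Q1=[P2,P3] Q2=[P4]
t=35-36: P2@Q1 runs 1, rem=0, completes. Q0=[] Q1=[P3] Q2=[P4]
t=36-39: P3@Q1 runs 3, rem=4, I/O yield, promote→Q0. Q0=[P3] Q1=[] Q2=[P4]
t=39-41: P3@Q0 runs 2, rem=2, quantum used, demote→Q1. Q0=[] Q1=[P3] Q2=[P4]
t=41-43: P3@Q1 runs 2, rem=0, completes. Q0=[] Q1=[] Q2=[P4]
t=43-49: P4@Q2 runs 6, rem=0, completes. Q0=[] Q1=[] Q2=[]

Answer: 1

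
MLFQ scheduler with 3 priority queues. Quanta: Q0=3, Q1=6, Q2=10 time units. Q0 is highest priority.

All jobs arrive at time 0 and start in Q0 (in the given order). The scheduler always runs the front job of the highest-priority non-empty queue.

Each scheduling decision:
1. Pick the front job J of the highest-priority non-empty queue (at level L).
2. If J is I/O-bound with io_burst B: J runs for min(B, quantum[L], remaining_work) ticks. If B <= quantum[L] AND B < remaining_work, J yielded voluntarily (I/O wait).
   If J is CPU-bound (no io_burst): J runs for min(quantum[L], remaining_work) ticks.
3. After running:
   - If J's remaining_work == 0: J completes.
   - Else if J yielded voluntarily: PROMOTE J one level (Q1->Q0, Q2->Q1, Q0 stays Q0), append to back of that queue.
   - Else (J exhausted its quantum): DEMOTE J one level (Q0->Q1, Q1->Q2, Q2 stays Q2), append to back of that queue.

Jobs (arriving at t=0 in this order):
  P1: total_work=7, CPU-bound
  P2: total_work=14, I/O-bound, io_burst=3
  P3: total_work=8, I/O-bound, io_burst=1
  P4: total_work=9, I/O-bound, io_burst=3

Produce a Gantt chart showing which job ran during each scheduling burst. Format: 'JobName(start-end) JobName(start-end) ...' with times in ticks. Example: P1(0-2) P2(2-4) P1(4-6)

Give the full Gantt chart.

t=0-3: P1@Q0 runs 3, rem=4, quantum used, demote→Q1. Q0=[P2,P3,P4] Q1=[P1] Q2=[]
t=3-6: P2@Q0 runs 3, rem=11, I/O yield, promote→Q0. Q0=[P3,P4,P2] Q1=[P1] Q2=[]
t=6-7: P3@Q0 runs 1, rem=7, I/O yield, promote→Q0. Q0=[P4,P2,P3] Q1=[P1] Q2=[]
t=7-10: P4@Q0 runs 3, rem=6, I/O yield, promote→Q0. Q0=[P2,P3,P4] Q1=[P1] Q2=[]
t=10-13: P2@Q0 runs 3, rem=8, I/O yield, promote→Q0. Q0=[P3,P4,P2] Q1=[P1] Q2=[]
t=13-14: P3@Q0 runs 1, rem=6, I/O yield, promote→Q0. Q0=[P4,P2,P3] Q1=[P1] Q2=[]
t=14-17: P4@Q0 runs 3, rem=3, I/O yield, promote→Q0. Q0=[P2,P3,P4] Q1=[P1] Q2=[]
t=17-20: P2@Q0 runs 3, rem=5, I/O yield, promote→Q0. Q0=[P3,P4,P2] Q1=[P1] Q2=[]
t=20-21: P3@Q0 runs 1, rem=5, I/O yield, promote→Q0. Q0=[P4,P2,P3] Q1=[P1] Q2=[]
t=21-24: P4@Q0 runs 3, rem=0, completes. Q0=[P2,P3] Q1=[P1] Q2=[]
t=24-27: P2@Q0 runs 3, rem=2, I/O yield, promote→Q0. Q0=[P3,P2] Q1=[P1] Q2=[]
t=27-28: P3@Q0 runs 1, rem=4, I/O yield, promote→Q0. Q0=[P2,P3] Q1=[P1] Q2=[]
t=28-30: P2@Q0 runs 2, rem=0, completes. Q0=[P3] Q1=[P1] Q2=[]
t=30-31: P3@Q0 runs 1, rem=3, I/O yield, promote→Q0. Q0=[P3] Q1=[P1] Q2=[]
t=31-32: P3@Q0 runs 1, rem=2, I/O yield, promote→Q0. Q0=[P3] Q1=[P1] Q2=[]
t=32-33: P3@Q0 runs 1, rem=1, I/O yield, promote→Q0. Q0=[P3] Q1=[P1] Q2=[]
t=33-34: P3@Q0 runs 1, rem=0, completes. Q0=[] Q1=[P1] Q2=[]
t=34-38: P1@Q1 runs 4, rem=0, completes. Q0=[] Q1=[] Q2=[]

Answer: P1(0-3) P2(3-6) P3(6-7) P4(7-10) P2(10-13) P3(13-14) P4(14-17) P2(17-20) P3(20-21) P4(21-24) P2(24-27) P3(27-28) P2(28-30) P3(30-31) P3(31-32) P3(32-33) P3(33-34) P1(34-38)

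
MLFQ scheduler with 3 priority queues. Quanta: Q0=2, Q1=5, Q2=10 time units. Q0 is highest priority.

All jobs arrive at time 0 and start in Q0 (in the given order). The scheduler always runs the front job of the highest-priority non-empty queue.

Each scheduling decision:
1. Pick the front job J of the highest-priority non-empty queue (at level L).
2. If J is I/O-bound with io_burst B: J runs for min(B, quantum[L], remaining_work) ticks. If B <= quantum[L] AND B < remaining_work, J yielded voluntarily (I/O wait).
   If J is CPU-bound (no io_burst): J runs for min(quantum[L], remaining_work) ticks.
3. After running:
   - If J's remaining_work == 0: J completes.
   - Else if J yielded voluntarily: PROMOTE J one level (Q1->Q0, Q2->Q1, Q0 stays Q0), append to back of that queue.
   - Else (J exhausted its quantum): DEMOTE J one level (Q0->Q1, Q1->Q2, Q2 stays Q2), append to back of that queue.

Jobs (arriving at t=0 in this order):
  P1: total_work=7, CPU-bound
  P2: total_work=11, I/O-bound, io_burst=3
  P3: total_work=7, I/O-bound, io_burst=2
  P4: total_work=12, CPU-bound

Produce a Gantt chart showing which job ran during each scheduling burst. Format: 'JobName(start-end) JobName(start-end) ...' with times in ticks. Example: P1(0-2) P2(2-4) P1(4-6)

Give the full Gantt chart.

t=0-2: P1@Q0 runs 2, rem=5, quantum used, demote→Q1. Q0=[P2,P3,P4] Q1=[P1] Q2=[]
t=2-4: P2@Q0 runs 2, rem=9, quantum used, demote→Q1. Q0=[P3,P4] Q1=[P1,P2] Q2=[]
t=4-6: P3@Q0 runs 2, rem=5, I/O yield, promote→Q0. Q0=[P4,P3] Q1=[P1,P2] Q2=[]
t=6-8: P4@Q0 runs 2, rem=10, quantum used, demote→Q1. Q0=[P3] Q1=[P1,P2,P4] Q2=[]
t=8-10: P3@Q0 runs 2, rem=3, I/O yield, promote→Q0. Q0=[P3] Q1=[P1,P2,P4] Q2=[]
t=10-12: P3@Q0 runs 2, rem=1, I/O yield, promote→Q0. Q0=[P3] Q1=[P1,P2,P4] Q2=[]
t=12-13: P3@Q0 runs 1, rem=0, completes. Q0=[] Q1=[P1,P2,P4] Q2=[]
t=13-18: P1@Q1 runs 5, rem=0, completes. Q0=[] Q1=[P2,P4] Q2=[]
t=18-21: P2@Q1 runs 3, rem=6, I/O yield, promote→Q0. Q0=[P2] Q1=[P4] Q2=[]
t=21-23: P2@Q0 runs 2, rem=4, quantum used, demote→Q1. Q0=[] Q1=[P4,P2] Q2=[]
t=23-28: P4@Q1 runs 5, rem=5, quantum used, demote→Q2. Q0=[] Q1=[P2] Q2=[P4]
t=28-31: P2@Q1 runs 3, rem=1, I/O yield, promote→Q0. Q0=[P2] Q1=[] Q2=[P4]
t=31-32: P2@Q0 runs 1, rem=0, completes. Q0=[] Q1=[] Q2=[P4]
t=32-37: P4@Q2 runs 5, rem=0, completes. Q0=[] Q1=[] Q2=[]

Answer: P1(0-2) P2(2-4) P3(4-6) P4(6-8) P3(8-10) P3(10-12) P3(12-13) P1(13-18) P2(18-21) P2(21-23) P4(23-28) P2(28-31) P2(31-32) P4(32-37)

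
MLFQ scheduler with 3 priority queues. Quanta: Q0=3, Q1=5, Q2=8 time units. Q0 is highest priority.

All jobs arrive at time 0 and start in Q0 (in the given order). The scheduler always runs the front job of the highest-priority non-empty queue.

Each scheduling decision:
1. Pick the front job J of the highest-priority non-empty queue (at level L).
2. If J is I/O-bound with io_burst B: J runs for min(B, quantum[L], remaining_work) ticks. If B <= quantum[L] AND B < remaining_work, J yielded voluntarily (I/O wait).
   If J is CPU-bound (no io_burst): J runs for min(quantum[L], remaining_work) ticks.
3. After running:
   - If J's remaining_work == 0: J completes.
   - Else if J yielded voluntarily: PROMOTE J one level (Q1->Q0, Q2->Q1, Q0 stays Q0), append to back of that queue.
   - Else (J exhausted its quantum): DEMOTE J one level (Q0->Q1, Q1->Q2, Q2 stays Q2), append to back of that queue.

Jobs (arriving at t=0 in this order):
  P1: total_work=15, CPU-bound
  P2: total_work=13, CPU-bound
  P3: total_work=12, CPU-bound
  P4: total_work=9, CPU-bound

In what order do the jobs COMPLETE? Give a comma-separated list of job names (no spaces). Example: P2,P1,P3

t=0-3: P1@Q0 runs 3, rem=12, quantum used, demote→Q1. Q0=[P2,P3,P4] Q1=[P1] Q2=[]
t=3-6: P2@Q0 runs 3, rem=10, quantum used, demote→Q1. Q0=[P3,P4] Q1=[P1,P2] Q2=[]
t=6-9: P3@Q0 runs 3, rem=9, quantum used, demote→Q1. Q0=[P4] Q1=[P1,P2,P3] Q2=[]
t=9-12: P4@Q0 runs 3, rem=6, quantum used, demote→Q1. Q0=[] Q1=[P1,P2,P3,P4] Q2=[]
t=12-17: P1@Q1 runs 5, rem=7, quantum used, demote→Q2. Q0=[] Q1=[P2,P3,P4] Q2=[P1]
t=17-22: P2@Q1 runs 5, rem=5, quantum used, demote→Q2. Q0=[] Q1=[P3,P4] Q2=[P1,P2]
t=22-27: P3@Q1 runs 5, rem=4, quantum used, demote→Q2. Q0=[] Q1=[P4] Q2=[P1,P2,P3]
t=27-32: P4@Q1 runs 5, rem=1, quantum used, demote→Q2. Q0=[] Q1=[] Q2=[P1,P2,P3,P4]
t=32-39: P1@Q2 runs 7, rem=0, completes. Q0=[] Q1=[] Q2=[P2,P3,P4]
t=39-44: P2@Q2 runs 5, rem=0, completes. Q0=[] Q1=[] Q2=[P3,P4]
t=44-48: P3@Q2 runs 4, rem=0, completes. Q0=[] Q1=[] Q2=[P4]
t=48-49: P4@Q2 runs 1, rem=0, completes. Q0=[] Q1=[] Q2=[]

Answer: P1,P2,P3,P4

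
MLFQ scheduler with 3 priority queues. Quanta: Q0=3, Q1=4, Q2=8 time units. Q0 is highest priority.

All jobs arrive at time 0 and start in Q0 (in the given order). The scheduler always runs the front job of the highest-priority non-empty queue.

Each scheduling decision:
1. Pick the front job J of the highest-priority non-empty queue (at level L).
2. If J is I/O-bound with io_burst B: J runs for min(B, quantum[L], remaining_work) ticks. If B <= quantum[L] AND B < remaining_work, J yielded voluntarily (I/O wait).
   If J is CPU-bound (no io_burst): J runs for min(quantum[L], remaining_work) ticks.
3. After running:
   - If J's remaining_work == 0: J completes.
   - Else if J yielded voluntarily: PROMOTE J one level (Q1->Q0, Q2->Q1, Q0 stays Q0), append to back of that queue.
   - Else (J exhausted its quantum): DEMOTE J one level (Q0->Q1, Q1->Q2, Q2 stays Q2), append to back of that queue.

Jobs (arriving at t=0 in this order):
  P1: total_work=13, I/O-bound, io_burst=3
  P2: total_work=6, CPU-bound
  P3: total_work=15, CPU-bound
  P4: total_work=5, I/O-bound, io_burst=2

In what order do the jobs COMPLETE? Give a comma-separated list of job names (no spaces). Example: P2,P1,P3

t=0-3: P1@Q0 runs 3, rem=10, I/O yield, promote→Q0. Q0=[P2,P3,P4,P1] Q1=[] Q2=[]
t=3-6: P2@Q0 runs 3, rem=3, quantum used, demote→Q1. Q0=[P3,P4,P1] Q1=[P2] Q2=[]
t=6-9: P3@Q0 runs 3, rem=12, quantum used, demote→Q1. Q0=[P4,P1] Q1=[P2,P3] Q2=[]
t=9-11: P4@Q0 runs 2, rem=3, I/O yield, promote→Q0. Q0=[P1,P4] Q1=[P2,P3] Q2=[]
t=11-14: P1@Q0 runs 3, rem=7, I/O yield, promote→Q0. Q0=[P4,P1] Q1=[P2,P3] Q2=[]
t=14-16: P4@Q0 runs 2, rem=1, I/O yield, promote→Q0. Q0=[P1,P4] Q1=[P2,P3] Q2=[]
t=16-19: P1@Q0 runs 3, rem=4, I/O yield, promote→Q0. Q0=[P4,P1] Q1=[P2,P3] Q2=[]
t=19-20: P4@Q0 runs 1, rem=0, completes. Q0=[P1] Q1=[P2,P3] Q2=[]
t=20-23: P1@Q0 runs 3, rem=1, I/O yield, promote→Q0. Q0=[P1] Q1=[P2,P3] Q2=[]
t=23-24: P1@Q0 runs 1, rem=0, completes. Q0=[] Q1=[P2,P3] Q2=[]
t=24-27: P2@Q1 runs 3, rem=0, completes. Q0=[] Q1=[P3] Q2=[]
t=27-31: P3@Q1 runs 4, rem=8, quantum used, demote→Q2. Q0=[] Q1=[] Q2=[P3]
t=31-39: P3@Q2 runs 8, rem=0, completes. Q0=[] Q1=[] Q2=[]

Answer: P4,P1,P2,P3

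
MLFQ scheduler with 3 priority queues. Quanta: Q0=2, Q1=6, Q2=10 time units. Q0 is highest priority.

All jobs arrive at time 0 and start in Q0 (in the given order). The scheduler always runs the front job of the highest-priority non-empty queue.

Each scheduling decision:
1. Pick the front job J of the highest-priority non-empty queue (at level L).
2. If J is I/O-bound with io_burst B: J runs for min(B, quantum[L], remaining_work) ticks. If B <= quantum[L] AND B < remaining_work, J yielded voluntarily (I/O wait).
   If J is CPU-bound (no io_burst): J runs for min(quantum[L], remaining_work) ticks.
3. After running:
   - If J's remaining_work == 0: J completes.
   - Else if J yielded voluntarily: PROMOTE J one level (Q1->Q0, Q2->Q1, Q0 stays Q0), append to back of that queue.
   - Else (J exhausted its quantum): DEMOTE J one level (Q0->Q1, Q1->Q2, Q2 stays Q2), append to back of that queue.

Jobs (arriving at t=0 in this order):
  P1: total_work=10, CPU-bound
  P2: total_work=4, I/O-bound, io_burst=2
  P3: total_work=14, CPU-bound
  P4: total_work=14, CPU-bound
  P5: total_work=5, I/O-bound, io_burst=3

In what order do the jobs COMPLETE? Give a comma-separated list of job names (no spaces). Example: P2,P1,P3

t=0-2: P1@Q0 runs 2, rem=8, quantum used, demote→Q1. Q0=[P2,P3,P4,P5] Q1=[P1] Q2=[]
t=2-4: P2@Q0 runs 2, rem=2, I/O yield, promote→Q0. Q0=[P3,P4,P5,P2] Q1=[P1] Q2=[]
t=4-6: P3@Q0 runs 2, rem=12, quantum used, demote→Q1. Q0=[P4,P5,P2] Q1=[P1,P3] Q2=[]
t=6-8: P4@Q0 runs 2, rem=12, quantum used, demote→Q1. Q0=[P5,P2] Q1=[P1,P3,P4] Q2=[]
t=8-10: P5@Q0 runs 2, rem=3, quantum used, demote→Q1. Q0=[P2] Q1=[P1,P3,P4,P5] Q2=[]
t=10-12: P2@Q0 runs 2, rem=0, completes. Q0=[] Q1=[P1,P3,P4,P5] Q2=[]
t=12-18: P1@Q1 runs 6, rem=2, quantum used, demote→Q2. Q0=[] Q1=[P3,P4,P5] Q2=[P1]
t=18-24: P3@Q1 runs 6, rem=6, quantum used, demote→Q2. Q0=[] Q1=[P4,P5] Q2=[P1,P3]
t=24-30: P4@Q1 runs 6, rem=6, quantum used, demote→Q2. Q0=[] Q1=[P5] Q2=[P1,P3,P4]
t=30-33: P5@Q1 runs 3, rem=0, completes. Q0=[] Q1=[] Q2=[P1,P3,P4]
t=33-35: P1@Q2 runs 2, rem=0, completes. Q0=[] Q1=[] Q2=[P3,P4]
t=35-41: P3@Q2 runs 6, rem=0, completes. Q0=[] Q1=[] Q2=[P4]
t=41-47: P4@Q2 runs 6, rem=0, completes. Q0=[] Q1=[] Q2=[]

Answer: P2,P5,P1,P3,P4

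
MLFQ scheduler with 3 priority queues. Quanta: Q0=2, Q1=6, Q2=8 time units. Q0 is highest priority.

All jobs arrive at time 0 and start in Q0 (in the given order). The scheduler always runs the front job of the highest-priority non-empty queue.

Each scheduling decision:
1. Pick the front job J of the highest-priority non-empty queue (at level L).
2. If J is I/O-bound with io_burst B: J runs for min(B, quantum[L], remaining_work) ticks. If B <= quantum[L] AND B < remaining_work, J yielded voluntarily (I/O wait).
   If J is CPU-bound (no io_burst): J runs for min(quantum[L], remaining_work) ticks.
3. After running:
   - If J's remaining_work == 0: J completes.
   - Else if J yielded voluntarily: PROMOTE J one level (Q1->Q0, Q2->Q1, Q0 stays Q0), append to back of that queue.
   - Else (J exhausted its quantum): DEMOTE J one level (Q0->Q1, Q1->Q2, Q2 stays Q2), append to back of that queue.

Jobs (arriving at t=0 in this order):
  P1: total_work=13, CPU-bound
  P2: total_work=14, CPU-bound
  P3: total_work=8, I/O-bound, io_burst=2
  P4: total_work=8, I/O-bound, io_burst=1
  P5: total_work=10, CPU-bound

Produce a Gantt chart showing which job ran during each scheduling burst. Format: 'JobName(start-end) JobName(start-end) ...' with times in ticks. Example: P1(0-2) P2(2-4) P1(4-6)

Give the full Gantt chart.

Answer: P1(0-2) P2(2-4) P3(4-6) P4(6-7) P5(7-9) P3(9-11) P4(11-12) P3(12-14) P4(14-15) P3(15-17) P4(17-18) P4(18-19) P4(19-20) P4(20-21) P4(21-22) P1(22-28) P2(28-34) P5(34-40) P1(40-45) P2(45-51) P5(51-53)

Derivation:
t=0-2: P1@Q0 runs 2, rem=11, quantum used, demote→Q1. Q0=[P2,P3,P4,P5] Q1=[P1] Q2=[]
t=2-4: P2@Q0 runs 2, rem=12, quantum used, demote→Q1. Q0=[P3,P4,P5] Q1=[P1,P2] Q2=[]
t=4-6: P3@Q0 runs 2, rem=6, I/O yield, promote→Q0. Q0=[P4,P5,P3] Q1=[P1,P2] Q2=[]
t=6-7: P4@Q0 runs 1, rem=7, I/O yield, promote→Q0. Q0=[P5,P3,P4] Q1=[P1,P2] Q2=[]
t=7-9: P5@Q0 runs 2, rem=8, quantum used, demote→Q1. Q0=[P3,P4] Q1=[P1,P2,P5] Q2=[]
t=9-11: P3@Q0 runs 2, rem=4, I/O yield, promote→Q0. Q0=[P4,P3] Q1=[P1,P2,P5] Q2=[]
t=11-12: P4@Q0 runs 1, rem=6, I/O yield, promote→Q0. Q0=[P3,P4] Q1=[P1,P2,P5] Q2=[]
t=12-14: P3@Q0 runs 2, rem=2, I/O yield, promote→Q0. Q0=[P4,P3] Q1=[P1,P2,P5] Q2=[]
t=14-15: P4@Q0 runs 1, rem=5, I/O yield, promote→Q0. Q0=[P3,P4] Q1=[P1,P2,P5] Q2=[]
t=15-17: P3@Q0 runs 2, rem=0, completes. Q0=[P4] Q1=[P1,P2,P5] Q2=[]
t=17-18: P4@Q0 runs 1, rem=4, I/O yield, promote→Q0. Q0=[P4] Q1=[P1,P2,P5] Q2=[]
t=18-19: P4@Q0 runs 1, rem=3, I/O yield, promote→Q0. Q0=[P4] Q1=[P1,P2,P5] Q2=[]
t=19-20: P4@Q0 runs 1, rem=2, I/O yield, promote→Q0. Q0=[P4] Q1=[P1,P2,P5] Q2=[]
t=20-21: P4@Q0 runs 1, rem=1, I/O yield, promote→Q0. Q0=[P4] Q1=[P1,P2,P5] Q2=[]
t=21-22: P4@Q0 runs 1, rem=0, completes. Q0=[] Q1=[P1,P2,P5] Q2=[]
t=22-28: P1@Q1 runs 6, rem=5, quantum used, demote→Q2. Q0=[] Q1=[P2,P5] Q2=[P1]
t=28-34: P2@Q1 runs 6, rem=6, quantum used, demote→Q2. Q0=[] Q1=[P5] Q2=[P1,P2]
t=34-40: P5@Q1 runs 6, rem=2, quantum used, demote→Q2. Q0=[] Q1=[] Q2=[P1,P2,P5]
t=40-45: P1@Q2 runs 5, rem=0, completes. Q0=[] Q1=[] Q2=[P2,P5]
t=45-51: P2@Q2 runs 6, rem=0, completes. Q0=[] Q1=[] Q2=[P5]
t=51-53: P5@Q2 runs 2, rem=0, completes. Q0=[] Q1=[] Q2=[]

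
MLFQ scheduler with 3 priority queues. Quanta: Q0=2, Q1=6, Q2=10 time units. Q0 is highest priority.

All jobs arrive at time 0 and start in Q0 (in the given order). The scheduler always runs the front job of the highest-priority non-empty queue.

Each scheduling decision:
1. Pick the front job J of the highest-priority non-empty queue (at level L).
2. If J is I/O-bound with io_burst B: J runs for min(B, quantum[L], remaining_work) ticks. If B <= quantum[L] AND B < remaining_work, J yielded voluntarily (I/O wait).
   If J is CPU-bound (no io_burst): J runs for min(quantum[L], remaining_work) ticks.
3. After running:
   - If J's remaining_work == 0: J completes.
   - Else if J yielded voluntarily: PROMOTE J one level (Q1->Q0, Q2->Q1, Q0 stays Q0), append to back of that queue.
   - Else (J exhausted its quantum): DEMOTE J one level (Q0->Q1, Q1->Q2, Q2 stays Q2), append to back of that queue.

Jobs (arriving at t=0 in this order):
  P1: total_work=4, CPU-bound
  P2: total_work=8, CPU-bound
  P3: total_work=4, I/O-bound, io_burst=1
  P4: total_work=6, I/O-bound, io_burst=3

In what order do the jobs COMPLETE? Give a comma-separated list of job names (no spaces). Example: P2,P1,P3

Answer: P3,P1,P2,P4

Derivation:
t=0-2: P1@Q0 runs 2, rem=2, quantum used, demote→Q1. Q0=[P2,P3,P4] Q1=[P1] Q2=[]
t=2-4: P2@Q0 runs 2, rem=6, quantum used, demote→Q1. Q0=[P3,P4] Q1=[P1,P2] Q2=[]
t=4-5: P3@Q0 runs 1, rem=3, I/O yield, promote→Q0. Q0=[P4,P3] Q1=[P1,P2] Q2=[]
t=5-7: P4@Q0 runs 2, rem=4, quantum used, demote→Q1. Q0=[P3] Q1=[P1,P2,P4] Q2=[]
t=7-8: P3@Q0 runs 1, rem=2, I/O yield, promote→Q0. Q0=[P3] Q1=[P1,P2,P4] Q2=[]
t=8-9: P3@Q0 runs 1, rem=1, I/O yield, promote→Q0. Q0=[P3] Q1=[P1,P2,P4] Q2=[]
t=9-10: P3@Q0 runs 1, rem=0, completes. Q0=[] Q1=[P1,P2,P4] Q2=[]
t=10-12: P1@Q1 runs 2, rem=0, completes. Q0=[] Q1=[P2,P4] Q2=[]
t=12-18: P2@Q1 runs 6, rem=0, completes. Q0=[] Q1=[P4] Q2=[]
t=18-21: P4@Q1 runs 3, rem=1, I/O yield, promote→Q0. Q0=[P4] Q1=[] Q2=[]
t=21-22: P4@Q0 runs 1, rem=0, completes. Q0=[] Q1=[] Q2=[]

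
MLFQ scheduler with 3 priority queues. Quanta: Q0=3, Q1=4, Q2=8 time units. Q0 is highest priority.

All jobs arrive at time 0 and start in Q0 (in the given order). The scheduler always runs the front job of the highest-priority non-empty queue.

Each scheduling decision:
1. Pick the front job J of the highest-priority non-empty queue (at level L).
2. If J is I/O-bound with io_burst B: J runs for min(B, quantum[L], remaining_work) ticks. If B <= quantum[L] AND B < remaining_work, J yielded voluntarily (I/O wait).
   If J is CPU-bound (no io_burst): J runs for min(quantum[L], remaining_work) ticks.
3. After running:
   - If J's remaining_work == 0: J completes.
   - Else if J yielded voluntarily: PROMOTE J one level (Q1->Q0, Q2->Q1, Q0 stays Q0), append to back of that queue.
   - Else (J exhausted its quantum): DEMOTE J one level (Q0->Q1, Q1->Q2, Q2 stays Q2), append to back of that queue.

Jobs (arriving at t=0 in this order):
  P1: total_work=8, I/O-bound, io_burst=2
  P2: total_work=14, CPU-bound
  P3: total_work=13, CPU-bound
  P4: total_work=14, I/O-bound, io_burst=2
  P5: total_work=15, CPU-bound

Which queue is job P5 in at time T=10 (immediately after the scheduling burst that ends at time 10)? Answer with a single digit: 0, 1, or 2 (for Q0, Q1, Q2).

t=0-2: P1@Q0 runs 2, rem=6, I/O yield, promote→Q0. Q0=[P2,P3,P4,P5,P1] Q1=[] Q2=[]
t=2-5: P2@Q0 runs 3, rem=11, quantum used, demote→Q1. Q0=[P3,P4,P5,P1] Q1=[P2] Q2=[]
t=5-8: P3@Q0 runs 3, rem=10, quantum used, demote→Q1. Q0=[P4,P5,P1] Q1=[P2,P3] Q2=[]
t=8-10: P4@Q0 runs 2, rem=12, I/O yield, promote→Q0. Q0=[P5,P1,P4] Q1=[P2,P3] Q2=[]
t=10-13: P5@Q0 runs 3, rem=12, quantum used, demote→Q1. Q0=[P1,P4] Q1=[P2,P3,P5] Q2=[]
t=13-15: P1@Q0 runs 2, rem=4, I/O yield, promote→Q0. Q0=[P4,P1] Q1=[P2,P3,P5] Q2=[]
t=15-17: P4@Q0 runs 2, rem=10, I/O yield, promote→Q0. Q0=[P1,P4] Q1=[P2,P3,P5] Q2=[]
t=17-19: P1@Q0 runs 2, rem=2, I/O yield, promote→Q0. Q0=[P4,P1] Q1=[P2,P3,P5] Q2=[]
t=19-21: P4@Q0 runs 2, rem=8, I/O yield, promote→Q0. Q0=[P1,P4] Q1=[P2,P3,P5] Q2=[]
t=21-23: P1@Q0 runs 2, rem=0, completes. Q0=[P4] Q1=[P2,P3,P5] Q2=[]
t=23-25: P4@Q0 runs 2, rem=6, I/O yield, promote→Q0. Q0=[P4] Q1=[P2,P3,P5] Q2=[]
t=25-27: P4@Q0 runs 2, rem=4, I/O yield, promote→Q0. Q0=[P4] Q1=[P2,P3,P5] Q2=[]
t=27-29: P4@Q0 runs 2, rem=2, I/O yield, promote→Q0. Q0=[P4] Q1=[P2,P3,P5] Q2=[]
t=29-31: P4@Q0 runs 2, rem=0, completes. Q0=[] Q1=[P2,P3,P5] Q2=[]
t=31-35: P2@Q1 runs 4, rem=7, quantum used, demote→Q2. Q0=[] Q1=[P3,P5] Q2=[P2]
t=35-39: P3@Q1 runs 4, rem=6, quantum used, demote→Q2. Q0=[] Q1=[P5] Q2=[P2,P3]
t=39-43: P5@Q1 runs 4, rem=8, quantum used, demote→Q2. Q0=[] Q1=[] Q2=[P2,P3,P5]
t=43-50: P2@Q2 runs 7, rem=0, completes. Q0=[] Q1=[] Q2=[P3,P5]
t=50-56: P3@Q2 runs 6, rem=0, completes. Q0=[] Q1=[] Q2=[P5]
t=56-64: P5@Q2 runs 8, rem=0, completes. Q0=[] Q1=[] Q2=[]

Answer: 0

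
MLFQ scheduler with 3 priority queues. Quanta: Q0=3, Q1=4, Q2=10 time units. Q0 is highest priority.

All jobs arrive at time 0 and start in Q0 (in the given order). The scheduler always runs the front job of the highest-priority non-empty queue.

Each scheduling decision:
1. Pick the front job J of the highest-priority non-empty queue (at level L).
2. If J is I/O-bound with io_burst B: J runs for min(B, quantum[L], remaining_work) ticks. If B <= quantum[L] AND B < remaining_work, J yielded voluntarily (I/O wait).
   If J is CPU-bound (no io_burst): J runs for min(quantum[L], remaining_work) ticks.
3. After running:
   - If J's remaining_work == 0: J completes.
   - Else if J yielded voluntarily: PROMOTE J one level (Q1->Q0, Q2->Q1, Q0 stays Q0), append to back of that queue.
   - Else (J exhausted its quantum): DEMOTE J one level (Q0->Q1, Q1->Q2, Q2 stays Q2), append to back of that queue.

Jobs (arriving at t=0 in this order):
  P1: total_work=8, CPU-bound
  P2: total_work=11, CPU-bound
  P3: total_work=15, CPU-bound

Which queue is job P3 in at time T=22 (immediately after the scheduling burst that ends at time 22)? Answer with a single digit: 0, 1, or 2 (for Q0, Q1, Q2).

Answer: 2

Derivation:
t=0-3: P1@Q0 runs 3, rem=5, quantum used, demote→Q1. Q0=[P2,P3] Q1=[P1] Q2=[]
t=3-6: P2@Q0 runs 3, rem=8, quantum used, demote→Q1. Q0=[P3] Q1=[P1,P2] Q2=[]
t=6-9: P3@Q0 runs 3, rem=12, quantum used, demote→Q1. Q0=[] Q1=[P1,P2,P3] Q2=[]
t=9-13: P1@Q1 runs 4, rem=1, quantum used, demote→Q2. Q0=[] Q1=[P2,P3] Q2=[P1]
t=13-17: P2@Q1 runs 4, rem=4, quantum used, demote→Q2. Q0=[] Q1=[P3] Q2=[P1,P2]
t=17-21: P3@Q1 runs 4, rem=8, quantum used, demote→Q2. Q0=[] Q1=[] Q2=[P1,P2,P3]
t=21-22: P1@Q2 runs 1, rem=0, completes. Q0=[] Q1=[] Q2=[P2,P3]
t=22-26: P2@Q2 runs 4, rem=0, completes. Q0=[] Q1=[] Q2=[P3]
t=26-34: P3@Q2 runs 8, rem=0, completes. Q0=[] Q1=[] Q2=[]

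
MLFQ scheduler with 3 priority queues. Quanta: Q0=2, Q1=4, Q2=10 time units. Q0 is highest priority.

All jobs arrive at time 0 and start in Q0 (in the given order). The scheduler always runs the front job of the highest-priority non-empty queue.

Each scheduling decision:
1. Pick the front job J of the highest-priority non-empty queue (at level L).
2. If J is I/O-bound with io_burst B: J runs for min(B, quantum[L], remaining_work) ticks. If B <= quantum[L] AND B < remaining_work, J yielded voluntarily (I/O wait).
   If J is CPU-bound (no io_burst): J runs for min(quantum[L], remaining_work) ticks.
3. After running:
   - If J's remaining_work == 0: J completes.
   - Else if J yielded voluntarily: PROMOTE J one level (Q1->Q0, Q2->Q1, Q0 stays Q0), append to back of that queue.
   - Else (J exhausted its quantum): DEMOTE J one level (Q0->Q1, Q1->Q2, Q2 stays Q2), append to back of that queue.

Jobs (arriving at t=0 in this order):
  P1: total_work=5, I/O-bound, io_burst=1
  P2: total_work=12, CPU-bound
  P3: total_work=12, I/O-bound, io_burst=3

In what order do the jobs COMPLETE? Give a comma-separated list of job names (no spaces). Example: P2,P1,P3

t=0-1: P1@Q0 runs 1, rem=4, I/O yield, promote→Q0. Q0=[P2,P3,P1] Q1=[] Q2=[]
t=1-3: P2@Q0 runs 2, rem=10, quantum used, demote→Q1. Q0=[P3,P1] Q1=[P2] Q2=[]
t=3-5: P3@Q0 runs 2, rem=10, quantum used, demote→Q1. Q0=[P1] Q1=[P2,P3] Q2=[]
t=5-6: P1@Q0 runs 1, rem=3, I/O yield, promote→Q0. Q0=[P1] Q1=[P2,P3] Q2=[]
t=6-7: P1@Q0 runs 1, rem=2, I/O yield, promote→Q0. Q0=[P1] Q1=[P2,P3] Q2=[]
t=7-8: P1@Q0 runs 1, rem=1, I/O yield, promote→Q0. Q0=[P1] Q1=[P2,P3] Q2=[]
t=8-9: P1@Q0 runs 1, rem=0, completes. Q0=[] Q1=[P2,P3] Q2=[]
t=9-13: P2@Q1 runs 4, rem=6, quantum used, demote→Q2. Q0=[] Q1=[P3] Q2=[P2]
t=13-16: P3@Q1 runs 3, rem=7, I/O yield, promote→Q0. Q0=[P3] Q1=[] Q2=[P2]
t=16-18: P3@Q0 runs 2, rem=5, quantum used, demote→Q1. Q0=[] Q1=[P3] Q2=[P2]
t=18-21: P3@Q1 runs 3, rem=2, I/O yield, promote→Q0. Q0=[P3] Q1=[] Q2=[P2]
t=21-23: P3@Q0 runs 2, rem=0, completes. Q0=[] Q1=[] Q2=[P2]
t=23-29: P2@Q2 runs 6, rem=0, completes. Q0=[] Q1=[] Q2=[]

Answer: P1,P3,P2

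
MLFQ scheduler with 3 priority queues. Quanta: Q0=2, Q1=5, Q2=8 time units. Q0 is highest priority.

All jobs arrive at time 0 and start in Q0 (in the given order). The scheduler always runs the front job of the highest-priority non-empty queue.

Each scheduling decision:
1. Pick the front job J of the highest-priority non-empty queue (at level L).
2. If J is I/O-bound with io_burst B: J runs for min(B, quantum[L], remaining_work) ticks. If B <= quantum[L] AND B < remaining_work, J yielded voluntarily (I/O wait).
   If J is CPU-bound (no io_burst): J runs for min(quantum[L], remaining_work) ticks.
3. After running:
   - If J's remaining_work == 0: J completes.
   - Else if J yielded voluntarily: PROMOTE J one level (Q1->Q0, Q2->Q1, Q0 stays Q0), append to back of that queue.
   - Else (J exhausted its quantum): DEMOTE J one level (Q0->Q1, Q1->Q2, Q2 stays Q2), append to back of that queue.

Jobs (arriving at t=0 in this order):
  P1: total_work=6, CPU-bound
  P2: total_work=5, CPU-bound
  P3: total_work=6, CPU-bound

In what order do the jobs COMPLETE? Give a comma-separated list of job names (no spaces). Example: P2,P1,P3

Answer: P1,P2,P3

Derivation:
t=0-2: P1@Q0 runs 2, rem=4, quantum used, demote→Q1. Q0=[P2,P3] Q1=[P1] Q2=[]
t=2-4: P2@Q0 runs 2, rem=3, quantum used, demote→Q1. Q0=[P3] Q1=[P1,P2] Q2=[]
t=4-6: P3@Q0 runs 2, rem=4, quantum used, demote→Q1. Q0=[] Q1=[P1,P2,P3] Q2=[]
t=6-10: P1@Q1 runs 4, rem=0, completes. Q0=[] Q1=[P2,P3] Q2=[]
t=10-13: P2@Q1 runs 3, rem=0, completes. Q0=[] Q1=[P3] Q2=[]
t=13-17: P3@Q1 runs 4, rem=0, completes. Q0=[] Q1=[] Q2=[]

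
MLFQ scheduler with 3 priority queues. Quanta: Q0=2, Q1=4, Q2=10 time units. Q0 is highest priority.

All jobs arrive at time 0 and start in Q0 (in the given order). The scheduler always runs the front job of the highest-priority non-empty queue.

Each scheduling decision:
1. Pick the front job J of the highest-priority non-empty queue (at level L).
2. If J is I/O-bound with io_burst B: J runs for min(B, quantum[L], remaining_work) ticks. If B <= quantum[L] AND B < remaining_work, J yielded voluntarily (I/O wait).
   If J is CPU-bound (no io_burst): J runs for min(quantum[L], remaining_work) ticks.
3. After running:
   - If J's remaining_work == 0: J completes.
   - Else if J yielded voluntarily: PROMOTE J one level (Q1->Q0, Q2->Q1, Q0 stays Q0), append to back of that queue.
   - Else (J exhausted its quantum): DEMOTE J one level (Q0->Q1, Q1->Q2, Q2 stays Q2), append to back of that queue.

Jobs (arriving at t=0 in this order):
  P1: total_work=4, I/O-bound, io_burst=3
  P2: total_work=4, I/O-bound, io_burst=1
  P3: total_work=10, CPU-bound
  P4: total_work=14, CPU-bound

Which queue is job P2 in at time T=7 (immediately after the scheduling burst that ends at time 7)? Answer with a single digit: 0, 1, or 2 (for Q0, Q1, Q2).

Answer: 0

Derivation:
t=0-2: P1@Q0 runs 2, rem=2, quantum used, demote→Q1. Q0=[P2,P3,P4] Q1=[P1] Q2=[]
t=2-3: P2@Q0 runs 1, rem=3, I/O yield, promote→Q0. Q0=[P3,P4,P2] Q1=[P1] Q2=[]
t=3-5: P3@Q0 runs 2, rem=8, quantum used, demote→Q1. Q0=[P4,P2] Q1=[P1,P3] Q2=[]
t=5-7: P4@Q0 runs 2, rem=12, quantum used, demote→Q1. Q0=[P2] Q1=[P1,P3,P4] Q2=[]
t=7-8: P2@Q0 runs 1, rem=2, I/O yield, promote→Q0. Q0=[P2] Q1=[P1,P3,P4] Q2=[]
t=8-9: P2@Q0 runs 1, rem=1, I/O yield, promote→Q0. Q0=[P2] Q1=[P1,P3,P4] Q2=[]
t=9-10: P2@Q0 runs 1, rem=0, completes. Q0=[] Q1=[P1,P3,P4] Q2=[]
t=10-12: P1@Q1 runs 2, rem=0, completes. Q0=[] Q1=[P3,P4] Q2=[]
t=12-16: P3@Q1 runs 4, rem=4, quantum used, demote→Q2. Q0=[] Q1=[P4] Q2=[P3]
t=16-20: P4@Q1 runs 4, rem=8, quantum used, demote→Q2. Q0=[] Q1=[] Q2=[P3,P4]
t=20-24: P3@Q2 runs 4, rem=0, completes. Q0=[] Q1=[] Q2=[P4]
t=24-32: P4@Q2 runs 8, rem=0, completes. Q0=[] Q1=[] Q2=[]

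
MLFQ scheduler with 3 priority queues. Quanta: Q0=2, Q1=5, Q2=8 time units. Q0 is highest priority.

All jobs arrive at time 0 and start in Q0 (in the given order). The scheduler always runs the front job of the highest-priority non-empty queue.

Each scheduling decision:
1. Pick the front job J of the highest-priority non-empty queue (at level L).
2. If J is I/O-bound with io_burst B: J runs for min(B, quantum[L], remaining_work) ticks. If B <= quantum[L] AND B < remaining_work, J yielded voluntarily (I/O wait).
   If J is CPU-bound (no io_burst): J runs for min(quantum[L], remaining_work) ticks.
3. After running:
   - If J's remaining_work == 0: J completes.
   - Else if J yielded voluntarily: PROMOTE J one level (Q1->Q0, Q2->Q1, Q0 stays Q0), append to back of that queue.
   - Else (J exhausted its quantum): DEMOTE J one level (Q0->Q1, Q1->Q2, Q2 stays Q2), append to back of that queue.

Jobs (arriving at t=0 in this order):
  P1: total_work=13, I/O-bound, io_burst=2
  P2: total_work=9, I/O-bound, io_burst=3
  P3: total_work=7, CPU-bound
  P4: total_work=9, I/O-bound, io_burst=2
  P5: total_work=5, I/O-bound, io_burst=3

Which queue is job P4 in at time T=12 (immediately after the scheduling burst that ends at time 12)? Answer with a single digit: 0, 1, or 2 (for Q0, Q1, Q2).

Answer: 0

Derivation:
t=0-2: P1@Q0 runs 2, rem=11, I/O yield, promote→Q0. Q0=[P2,P3,P4,P5,P1] Q1=[] Q2=[]
t=2-4: P2@Q0 runs 2, rem=7, quantum used, demote→Q1. Q0=[P3,P4,P5,P1] Q1=[P2] Q2=[]
t=4-6: P3@Q0 runs 2, rem=5, quantum used, demote→Q1. Q0=[P4,P5,P1] Q1=[P2,P3] Q2=[]
t=6-8: P4@Q0 runs 2, rem=7, I/O yield, promote→Q0. Q0=[P5,P1,P4] Q1=[P2,P3] Q2=[]
t=8-10: P5@Q0 runs 2, rem=3, quantum used, demote→Q1. Q0=[P1,P4] Q1=[P2,P3,P5] Q2=[]
t=10-12: P1@Q0 runs 2, rem=9, I/O yield, promote→Q0. Q0=[P4,P1] Q1=[P2,P3,P5] Q2=[]
t=12-14: P4@Q0 runs 2, rem=5, I/O yield, promote→Q0. Q0=[P1,P4] Q1=[P2,P3,P5] Q2=[]
t=14-16: P1@Q0 runs 2, rem=7, I/O yield, promote→Q0. Q0=[P4,P1] Q1=[P2,P3,P5] Q2=[]
t=16-18: P4@Q0 runs 2, rem=3, I/O yield, promote→Q0. Q0=[P1,P4] Q1=[P2,P3,P5] Q2=[]
t=18-20: P1@Q0 runs 2, rem=5, I/O yield, promote→Q0. Q0=[P4,P1] Q1=[P2,P3,P5] Q2=[]
t=20-22: P4@Q0 runs 2, rem=1, I/O yield, promote→Q0. Q0=[P1,P4] Q1=[P2,P3,P5] Q2=[]
t=22-24: P1@Q0 runs 2, rem=3, I/O yield, promote→Q0. Q0=[P4,P1] Q1=[P2,P3,P5] Q2=[]
t=24-25: P4@Q0 runs 1, rem=0, completes. Q0=[P1] Q1=[P2,P3,P5] Q2=[]
t=25-27: P1@Q0 runs 2, rem=1, I/O yield, promote→Q0. Q0=[P1] Q1=[P2,P3,P5] Q2=[]
t=27-28: P1@Q0 runs 1, rem=0, completes. Q0=[] Q1=[P2,P3,P5] Q2=[]
t=28-31: P2@Q1 runs 3, rem=4, I/O yield, promote→Q0. Q0=[P2] Q1=[P3,P5] Q2=[]
t=31-33: P2@Q0 runs 2, rem=2, quantum used, demote→Q1. Q0=[] Q1=[P3,P5,P2] Q2=[]
t=33-38: P3@Q1 runs 5, rem=0, completes. Q0=[] Q1=[P5,P2] Q2=[]
t=38-41: P5@Q1 runs 3, rem=0, completes. Q0=[] Q1=[P2] Q2=[]
t=41-43: P2@Q1 runs 2, rem=0, completes. Q0=[] Q1=[] Q2=[]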